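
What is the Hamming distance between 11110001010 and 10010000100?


Count differing positions: . ^ ^ . . . . ^ ^ ^ . = 5 differences

5


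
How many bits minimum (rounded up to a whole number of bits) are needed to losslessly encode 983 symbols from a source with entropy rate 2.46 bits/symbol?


Minimum bits >= n * H = 983 * 2.46 = 2418.18, rounded up to a whole number of bits = 2419

2419 bits


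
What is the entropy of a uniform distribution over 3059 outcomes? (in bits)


H = log2(n) = log2(3059) = 11.5788

11.5788 bits


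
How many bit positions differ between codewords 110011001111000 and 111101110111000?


Count differing positions: . . ^ ^ ^ . ^ ^ ^ . . . . . . = 6 differences

6


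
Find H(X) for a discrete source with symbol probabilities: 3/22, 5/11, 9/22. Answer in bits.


H = -sum(p_i * log2(p_i)). Terms: -(3/22)*log2(3/22) = 0.391973; -(5/11)*log2(5/11) = 0.517047; -(9/22)*log2(9/22) = 0.527525. H = 0.391973 + 0.517047 + 0.527525 = 1.4365

1.4365 bits


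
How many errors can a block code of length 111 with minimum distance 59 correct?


Correction capability = floor((d-1)/2) = floor((59-1)/2) = 29

29 errors


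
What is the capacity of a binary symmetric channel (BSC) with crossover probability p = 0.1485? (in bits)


H(p) = -p*log2(p) - (1-p)*log2(1-p) = -0.1485*log2(0.1485) - 0.8515*log2(0.8515) = 0.408593 + 0.197481 = 0.6061. C = 1 - H(p) = 1 - 0.6061 = 0.3939

0.3939 bits


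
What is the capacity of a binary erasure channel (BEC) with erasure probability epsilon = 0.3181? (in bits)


C = 1 - epsilon = 1 - 0.3181 = 0.6819

0.6819 bits


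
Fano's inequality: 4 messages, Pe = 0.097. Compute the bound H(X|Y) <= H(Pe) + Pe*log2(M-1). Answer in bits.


H(Pe) = -Pe*log2(Pe) - (1-Pe)*log2(1-Pe) = -0.097*log2(0.097) - 0.903*log2(0.903) = 0.326490 + 0.132924 = 0.4594. Pe*log2(M-1) = 0.097*log2(3) = 0.153741. Bound = H(Pe) + Pe*log2(M-1) = 0.326490 + 0.132924 + 0.153741 = 0.6132

0.6132 bits


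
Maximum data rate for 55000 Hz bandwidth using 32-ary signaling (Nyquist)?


Rate = 2 * B * log2(M) = 2 * 55000 * 5.0 = 550000.0

550000.0 bps


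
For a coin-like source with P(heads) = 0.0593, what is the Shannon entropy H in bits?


H = -p*log2(p) - (1-p)*log2(1-p). -0.0593*log2(0.0593) = 0.241696; -0.9407*log2(0.9407) = 0.082964. H = 0.241696 + 0.082964 = 0.3247

0.3247 bits


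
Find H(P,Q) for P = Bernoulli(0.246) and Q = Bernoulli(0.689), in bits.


H(P,Q) = -p*log2(q) - (1-p)*log2(1-q). -0.246*log2(0.689) = 0.132206; -0.754*log2(0.311) = 1.270500. H(P,Q) = 0.132206 + 1.270500 = 1.4027

1.4027 bits


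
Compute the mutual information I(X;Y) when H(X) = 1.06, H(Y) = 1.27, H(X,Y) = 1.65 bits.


I(X;Y) = H(X) + H(Y) - H(X,Y) = 1.06 + 1.27 - 1.65 = 0.68

0.68 bits


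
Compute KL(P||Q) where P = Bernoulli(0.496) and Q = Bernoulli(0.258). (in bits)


KL = p*log2(p/q) + (1-p)*log2((1-p)/(1-q)) = 0.496*log2(0.496/0.258) + 0.504*log2(0.504/0.742) = 0.1865

0.1865 bits


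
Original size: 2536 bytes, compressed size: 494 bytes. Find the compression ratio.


Ratio = original / compressed = 2536 / 494 = 5.1336

5.1336


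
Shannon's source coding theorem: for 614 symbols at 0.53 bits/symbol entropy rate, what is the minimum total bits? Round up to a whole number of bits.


Minimum bits >= n * H = 614 * 0.53 = 325.42, rounded up to a whole number of bits = 326

326 bits


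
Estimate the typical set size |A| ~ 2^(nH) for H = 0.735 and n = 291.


log2|A_typical| = nH = 291 * 0.735 = 213.885, so |A_typical| ~ 2^213.885 = 2.431e+64

2.431e+64


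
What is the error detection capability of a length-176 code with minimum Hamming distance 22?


Detection capability = d_min - 1 = 22 - 1 = 21

21 errors


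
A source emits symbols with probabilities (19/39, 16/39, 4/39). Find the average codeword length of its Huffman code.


Huffman construction (repeatedly merge the two least-probable nodes; each merge adds 1 bit to every symbol beneath it): 4/39 + 16/39 = 20/39; 19/39 + 20/39 = 1. Resulting codeword lengths (in the order the probabilities were given): (1, 2, 2). L_avg = sum(p_i * l_i) = 19/39*1 + 16/39*2 + 4/39*2 = 59/39 = 1.5128

1.5128 bits


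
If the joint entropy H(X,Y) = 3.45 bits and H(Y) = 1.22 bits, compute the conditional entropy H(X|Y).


H(X|Y) = H(X,Y) - H(Y) = 3.45 - 1.22 = 2.23

2.23 bits


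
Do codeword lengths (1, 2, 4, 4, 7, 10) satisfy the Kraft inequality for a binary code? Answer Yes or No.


Kraft sum = sum(2^(-l_i)) = 0.8838, need <= 1. Result: satisfied (a binary prefix-free code with these lengths exists)

Yes


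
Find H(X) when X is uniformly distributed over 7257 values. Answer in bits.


H = log2(n) = log2(7257) = 12.8252

12.8252 bits


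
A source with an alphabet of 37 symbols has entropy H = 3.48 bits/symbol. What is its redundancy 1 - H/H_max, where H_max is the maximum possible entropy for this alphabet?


H_max = log2(K) = log2(37) = 5.2095 bits/symbol. Redundancy = 1 - H/H_max = 1 - 3.48/5.2095 = 1 - 0.668 = 0.332

0.332


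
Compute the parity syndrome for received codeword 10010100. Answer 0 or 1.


Syndrome = XOR of all bits = 1 XOR 0 XOR 0 XOR 1 XOR 0 XOR 1 XOR 0 XOR 0 = 1

1


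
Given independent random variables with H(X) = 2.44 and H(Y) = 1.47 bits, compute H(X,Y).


For independent variables, H(X,Y) = H(X) + H(Y) = 2.44 + 1.47 = 3.91

3.91 bits


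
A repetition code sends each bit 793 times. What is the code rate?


Rate = k/n = 1/793

1/793


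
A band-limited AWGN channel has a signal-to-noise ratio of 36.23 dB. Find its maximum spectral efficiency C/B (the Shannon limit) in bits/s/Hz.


SNR_linear = 10^(36.23/10) = 4197.5898; C/B = log2(1 + SNR_linear) = log2(1 + 4197.5898) = 12.0357

12.0357 bits/s/Hz


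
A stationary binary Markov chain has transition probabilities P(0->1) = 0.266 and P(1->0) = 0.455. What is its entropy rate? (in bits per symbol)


Stationary distribution: pi_0 = p10/(p01+p10) = 0.6311, pi_1 = 0.3689. Entropy rate H' = pi_0*H(p01) + pi_1*H(p10) = 0.6311*0.8357 + 0.3689*0.9941 = 0.8941

0.8941 bits/symbol


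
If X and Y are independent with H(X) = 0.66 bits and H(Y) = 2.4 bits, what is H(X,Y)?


For independent variables, H(X,Y) = H(X) + H(Y) = 0.66 + 2.4 = 3.06

3.06 bits


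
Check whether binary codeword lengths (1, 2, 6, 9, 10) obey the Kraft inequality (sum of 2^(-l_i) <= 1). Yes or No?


Kraft sum = sum(2^(-l_i)) = 0.7686, need <= 1. Result: satisfied (a binary prefix-free code with these lengths exists)

Yes


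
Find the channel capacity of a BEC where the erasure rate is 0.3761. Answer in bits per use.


C = 1 - epsilon = 1 - 0.3761 = 0.6239

0.6239 bits


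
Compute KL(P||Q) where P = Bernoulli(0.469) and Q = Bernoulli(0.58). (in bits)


KL = p*log2(p/q) + (1-p)*log2((1-p)/(1-q)) = 0.469*log2(0.469/0.58) + 0.531*log2(0.531/0.42) = 0.0359

0.0359 bits


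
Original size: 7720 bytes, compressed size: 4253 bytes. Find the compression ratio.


Ratio = original / compressed = 7720 / 4253 = 1.8152

1.8152


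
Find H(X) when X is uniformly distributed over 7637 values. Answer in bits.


H = log2(n) = log2(7637) = 12.8988

12.8988 bits


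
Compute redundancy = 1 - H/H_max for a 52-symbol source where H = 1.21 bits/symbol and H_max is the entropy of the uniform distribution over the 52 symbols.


H_max = log2(K) = log2(52) = 5.7004 bits/symbol. Redundancy = 1 - H/H_max = 1 - 1.21/5.7004 = 1 - 0.2123 = 0.7877

0.7877


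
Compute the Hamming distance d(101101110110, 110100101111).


Count differing positions: . ^ ^ . . ^ . ^ ^ . . ^ = 6 differences

6


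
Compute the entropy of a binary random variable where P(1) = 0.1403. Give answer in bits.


H = -p*log2(p) - (1-p)*log2(1-p). -0.1403*log2(0.1403) = 0.397528; -0.8597*log2(0.8597) = 0.187496. H = 0.397528 + 0.187496 = 0.585

0.585 bits


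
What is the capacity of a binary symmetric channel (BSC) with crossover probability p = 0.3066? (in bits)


H(p) = -p*log2(p) - (1-p)*log2(1-p) = -0.3066*log2(0.3066) - 0.6934*log2(0.6934) = 0.522928 + 0.366282 = 0.8892. C = 1 - H(p) = 1 - 0.8892 = 0.1108

0.1108 bits


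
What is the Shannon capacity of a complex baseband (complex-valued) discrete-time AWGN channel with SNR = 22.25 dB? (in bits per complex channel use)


SNR_linear = 10^(22.25/10) = 167.8804; C = log2(1 + SNR_linear) = log2(1 + 167.8804) = 7.3999

7.3999 bits/channel use


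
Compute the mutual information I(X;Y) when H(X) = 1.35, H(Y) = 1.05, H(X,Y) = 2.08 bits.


I(X;Y) = H(X) + H(Y) - H(X,Y) = 1.35 + 1.05 - 2.08 = 0.32

0.32 bits


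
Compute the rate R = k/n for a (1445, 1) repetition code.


Rate = k/n = 1/1445

1/1445


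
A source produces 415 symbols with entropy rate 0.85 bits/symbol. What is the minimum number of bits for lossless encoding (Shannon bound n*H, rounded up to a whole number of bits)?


Minimum bits >= n * H = 415 * 0.85 = 352.75, rounded up to a whole number of bits = 353

353 bits


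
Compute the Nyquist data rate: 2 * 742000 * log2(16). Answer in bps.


Rate = 2 * B * log2(M) = 2 * 742000 * 4.0 = 5936000.0

5936000.0 bps


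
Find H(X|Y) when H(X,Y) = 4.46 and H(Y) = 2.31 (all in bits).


H(X|Y) = H(X,Y) - H(Y) = 4.46 - 2.31 = 2.15

2.15 bits


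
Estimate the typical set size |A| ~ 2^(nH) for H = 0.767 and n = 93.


log2|A_typical| = nH = 93 * 0.767 = 71.331, so |A_typical| ~ 2^71.331 = 2.970e+21

2.970e+21


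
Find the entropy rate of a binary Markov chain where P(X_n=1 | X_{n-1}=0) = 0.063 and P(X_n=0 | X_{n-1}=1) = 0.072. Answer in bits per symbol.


Stationary distribution: pi_0 = p10/(p01+p10) = 0.5333, pi_1 = 0.4667. Entropy rate H' = pi_0*H(p01) + pi_1*H(p10) = 0.5333*0.3392 + 0.4667*0.3733 = 0.3552

0.3552 bits/symbol


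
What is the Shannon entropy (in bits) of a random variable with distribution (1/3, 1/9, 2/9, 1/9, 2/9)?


H = -sum(p_i * log2(p_i)). Terms: -(1/3)*log2(1/3) = 0.528321; -(1/9)*log2(1/9) = 0.352214; -(2/9)*log2(2/9) = 0.482206; -(1/9)*log2(1/9) = 0.352214; -(2/9)*log2(2/9) = 0.482206. H = 0.528321 + 0.352214 + 0.482206 + 0.352214 + 0.482206 = 2.1972

2.1972 bits


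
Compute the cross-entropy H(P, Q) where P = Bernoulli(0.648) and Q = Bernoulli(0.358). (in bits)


H(P,Q) = -p*log2(q) - (1-p)*log2(1-q). -0.648*log2(0.358) = 0.960316; -0.352*log2(0.642) = 0.225053. H(P,Q) = 0.960316 + 0.225053 = 1.1854

1.1854 bits


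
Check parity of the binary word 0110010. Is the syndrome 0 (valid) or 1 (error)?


Syndrome = XOR of all bits = 0 XOR 1 XOR 1 XOR 0 XOR 0 XOR 1 XOR 0 = 1

1


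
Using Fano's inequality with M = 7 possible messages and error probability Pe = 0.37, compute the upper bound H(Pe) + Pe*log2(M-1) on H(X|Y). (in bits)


H(Pe) = -Pe*log2(Pe) - (1-Pe)*log2(1-Pe) = -0.37*log2(0.37) - 0.63*log2(0.63) = 0.530729 + 0.419943 = 0.9507. Pe*log2(M-1) = 0.37*log2(6) = 0.956436. Bound = H(Pe) + Pe*log2(M-1) = 0.530729 + 0.419943 + 0.956436 = 1.9071

1.9071 bits


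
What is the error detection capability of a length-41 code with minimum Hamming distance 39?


Detection capability = d_min - 1 = 39 - 1 = 38

38 errors


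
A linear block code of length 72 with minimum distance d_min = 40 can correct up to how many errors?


Correction capability = floor((d-1)/2) = floor((40-1)/2) = 19

19 errors


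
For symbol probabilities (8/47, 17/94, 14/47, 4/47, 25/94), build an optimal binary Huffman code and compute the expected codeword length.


Huffman construction (repeatedly merge the two least-probable nodes; each merge adds 1 bit to every symbol beneath it): 4/47 + 8/47 = 12/47; 17/94 + 12/47 = 41/94; 25/94 + 14/47 = 53/94; 41/94 + 53/94 = 1. Resulting codeword lengths (in the order the probabilities were given): (3, 2, 2, 3, 2). L_avg = sum(p_i * l_i) = 8/47*3 + 17/94*2 + 14/47*2 + 4/47*3 + 25/94*2 = 106/47 = 2.2553

2.2553 bits


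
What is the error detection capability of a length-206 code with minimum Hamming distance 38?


Detection capability = d_min - 1 = 38 - 1 = 37

37 errors


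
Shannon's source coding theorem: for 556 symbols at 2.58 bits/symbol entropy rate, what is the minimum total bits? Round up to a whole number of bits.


Minimum bits >= n * H = 556 * 2.58 = 1434.48, rounded up to a whole number of bits = 1435

1435 bits


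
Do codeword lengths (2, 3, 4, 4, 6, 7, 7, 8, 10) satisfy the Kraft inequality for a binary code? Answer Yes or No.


Kraft sum = sum(2^(-l_i)) = 0.5361, need <= 1. Result: satisfied (a binary prefix-free code with these lengths exists)

Yes


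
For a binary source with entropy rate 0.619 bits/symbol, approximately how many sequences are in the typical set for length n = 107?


log2|A_typical| = nH = 107 * 0.619 = 66.233, so |A_typical| ~ 2^66.233 = 8.672e+19

8.672e+19


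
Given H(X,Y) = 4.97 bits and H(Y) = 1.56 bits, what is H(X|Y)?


H(X|Y) = H(X,Y) - H(Y) = 4.97 - 1.56 = 3.41

3.41 bits


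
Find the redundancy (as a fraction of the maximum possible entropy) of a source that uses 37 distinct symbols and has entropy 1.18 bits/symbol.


H_max = log2(K) = log2(37) = 5.2095 bits/symbol. Redundancy = 1 - H/H_max = 1 - 1.18/5.2095 = 1 - 0.2265 = 0.7735

0.7735


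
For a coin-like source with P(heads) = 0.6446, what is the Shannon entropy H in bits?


H = -p*log2(p) - (1-p)*log2(1-p). -0.6446*log2(0.6446) = 0.408370; -0.3554*log2(0.3554) = 0.530429. H = 0.408370 + 0.530429 = 0.9388

0.9388 bits


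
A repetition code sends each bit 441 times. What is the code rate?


Rate = k/n = 1/441

1/441


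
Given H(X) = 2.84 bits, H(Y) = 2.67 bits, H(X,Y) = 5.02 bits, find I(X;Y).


I(X;Y) = H(X) + H(Y) - H(X,Y) = 2.84 + 2.67 - 5.02 = 0.49

0.49 bits


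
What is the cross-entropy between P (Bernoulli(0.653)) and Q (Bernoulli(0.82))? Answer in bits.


H(P,Q) = -p*log2(q) - (1-p)*log2(1-q). -0.653*log2(0.82) = 0.186957; -0.347*log2(0.18) = 0.858454. H(P,Q) = 0.186957 + 0.858454 = 1.0454

1.0454 bits


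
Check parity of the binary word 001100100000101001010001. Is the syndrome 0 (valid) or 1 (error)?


Syndrome = XOR of all bits = 0 XOR 0 XOR 1 XOR 1 XOR 0 XOR 0 XOR 1 XOR 0 XOR 0 XOR 0 XOR 0 XOR 0 XOR 1 XOR 0 XOR 1 XOR 0 XOR 0 XOR 1 XOR 0 XOR 1 XOR 0 XOR 0 XOR 0 XOR 1 = 0

0


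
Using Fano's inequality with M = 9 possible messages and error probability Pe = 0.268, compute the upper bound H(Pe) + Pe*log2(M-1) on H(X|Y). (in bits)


H(Pe) = -Pe*log2(Pe) - (1-Pe)*log2(1-Pe) = -0.268*log2(0.268) - 0.732*log2(0.732) = 0.509118 + 0.329462 = 0.8386. Pe*log2(M-1) = 0.268*log2(8) = 0.804000. Bound = H(Pe) + Pe*log2(M-1) = 0.509118 + 0.329462 + 0.804000 = 1.6426

1.6426 bits


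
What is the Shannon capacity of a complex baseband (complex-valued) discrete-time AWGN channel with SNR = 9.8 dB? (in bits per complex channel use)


SNR_linear = 10^(9.8/10) = 9.5499; C = log2(1 + SNR_linear) = log2(1 + 9.5499) = 3.3992

3.3992 bits/channel use


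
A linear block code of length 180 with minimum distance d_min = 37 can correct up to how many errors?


Correction capability = floor((d-1)/2) = floor((37-1)/2) = 18

18 errors


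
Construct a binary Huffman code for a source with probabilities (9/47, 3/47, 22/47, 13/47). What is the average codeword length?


Huffman construction (repeatedly merge the two least-probable nodes; each merge adds 1 bit to every symbol beneath it): 3/47 + 9/47 = 12/47; 12/47 + 13/47 = 25/47; 22/47 + 25/47 = 1. Resulting codeword lengths (in the order the probabilities were given): (3, 3, 1, 2). L_avg = sum(p_i * l_i) = 9/47*3 + 3/47*3 + 22/47*1 + 13/47*2 = 84/47 = 1.7872

1.7872 bits


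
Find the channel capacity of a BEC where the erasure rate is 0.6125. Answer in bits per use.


C = 1 - epsilon = 1 - 0.6125 = 0.3875

0.3875 bits


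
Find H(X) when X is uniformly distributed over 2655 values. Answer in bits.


H = log2(n) = log2(2655) = 11.3745

11.3745 bits


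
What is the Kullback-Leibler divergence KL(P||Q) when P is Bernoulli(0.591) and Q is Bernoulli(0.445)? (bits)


KL = p*log2(p/q) + (1-p)*log2((1-p)/(1-q)) = 0.591*log2(0.591/0.445) + 0.409*log2(0.409/0.555) = 0.0618

0.0618 bits


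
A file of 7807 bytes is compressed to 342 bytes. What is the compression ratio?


Ratio = original / compressed = 7807 / 342 = 22.8275

22.8275


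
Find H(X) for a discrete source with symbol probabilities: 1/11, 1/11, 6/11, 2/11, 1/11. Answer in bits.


H = -sum(p_i * log2(p_i)). Terms: -(1/11)*log2(1/11) = 0.314494; -(1/11)*log2(1/11) = 0.314494; -(6/11)*log2(6/11) = 0.476983; -(2/11)*log2(2/11) = 0.447169; -(1/11)*log2(1/11) = 0.314494. H = 0.314494 + 0.314494 + 0.476983 + 0.447169 + 0.314494 = 1.8676

1.8676 bits


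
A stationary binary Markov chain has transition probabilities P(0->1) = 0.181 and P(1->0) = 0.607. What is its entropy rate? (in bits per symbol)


Stationary distribution: pi_0 = p10/(p01+p10) = 0.7703, pi_1 = 0.2297. Entropy rate H' = pi_0*H(p01) + pi_1*H(p10) = 0.7703*0.6823 + 0.2297*0.9667 = 0.7476

0.7476 bits/symbol


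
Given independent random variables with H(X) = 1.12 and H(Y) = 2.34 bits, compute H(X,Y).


For independent variables, H(X,Y) = H(X) + H(Y) = 1.12 + 2.34 = 3.46

3.46 bits


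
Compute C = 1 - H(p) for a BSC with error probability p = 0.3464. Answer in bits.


H(p) = -p*log2(p) - (1-p)*log2(1-p) = -0.3464*log2(0.3464) - 0.6536*log2(0.6536) = 0.529815 + 0.400997 = 0.9308. C = 1 - H(p) = 1 - 0.9308 = 0.0692

0.0692 bits


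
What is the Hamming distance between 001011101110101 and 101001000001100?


Count differing positions: ^ . . . ^ . ^ . ^ ^ ^ ^ . . ^ = 8 differences

8


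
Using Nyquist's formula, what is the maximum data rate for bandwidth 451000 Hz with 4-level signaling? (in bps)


Rate = 2 * B * log2(M) = 2 * 451000 * 2.0 = 1804000.0

1804000.0 bps


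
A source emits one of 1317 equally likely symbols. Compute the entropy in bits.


H = log2(n) = log2(1317) = 10.363

10.363 bits


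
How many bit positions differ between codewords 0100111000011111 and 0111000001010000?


Count differing positions: . . ^ ^ ^ ^ ^ . . ^ . . ^ ^ ^ ^ = 10 differences

10


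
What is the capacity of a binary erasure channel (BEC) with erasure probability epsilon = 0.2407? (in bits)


C = 1 - epsilon = 1 - 0.2407 = 0.7593

0.7593 bits


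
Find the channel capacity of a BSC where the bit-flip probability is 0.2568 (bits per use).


H(p) = -p*log2(p) - (1-p)*log2(1-p) = -0.2568*log2(0.2568) - 0.7432*log2(0.7432) = 0.503657 + 0.318222 = 0.8219. C = 1 - H(p) = 1 - 0.8219 = 0.1781

0.1781 bits


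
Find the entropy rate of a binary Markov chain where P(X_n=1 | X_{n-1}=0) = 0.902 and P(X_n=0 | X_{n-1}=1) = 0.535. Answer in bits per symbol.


Stationary distribution: pi_0 = p10/(p01+p10) = 0.3723, pi_1 = 0.6277. Entropy rate H' = pi_0*H(p01) + pi_1*H(p10) = 0.3723*0.4626 + 0.6277*0.9965 = 0.7977

0.7977 bits/symbol


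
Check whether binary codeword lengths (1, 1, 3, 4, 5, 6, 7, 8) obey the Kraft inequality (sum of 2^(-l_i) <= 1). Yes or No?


Kraft sum = sum(2^(-l_i)) = 1.2461, need <= 1. Result: violated (a binary prefix-free code with these lengths cannot exist)

No


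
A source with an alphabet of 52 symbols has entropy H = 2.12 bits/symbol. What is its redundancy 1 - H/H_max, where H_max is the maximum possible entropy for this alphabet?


H_max = log2(K) = log2(52) = 5.7004 bits/symbol. Redundancy = 1 - H/H_max = 1 - 2.12/5.7004 = 1 - 0.3719 = 0.6281

0.6281


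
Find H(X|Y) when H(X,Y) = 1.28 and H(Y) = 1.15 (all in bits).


H(X|Y) = H(X,Y) - H(Y) = 1.28 - 1.15 = 0.13

0.13 bits


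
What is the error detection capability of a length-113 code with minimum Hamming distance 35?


Detection capability = d_min - 1 = 35 - 1 = 34

34 errors


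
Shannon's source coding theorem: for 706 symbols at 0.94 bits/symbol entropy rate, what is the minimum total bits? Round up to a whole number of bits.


Minimum bits >= n * H = 706 * 0.94 = 663.64, rounded up to a whole number of bits = 664

664 bits


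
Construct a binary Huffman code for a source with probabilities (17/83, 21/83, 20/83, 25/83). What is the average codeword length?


Huffman construction (repeatedly merge the two least-probable nodes; each merge adds 1 bit to every symbol beneath it): 17/83 + 20/83 = 37/83; 21/83 + 25/83 = 46/83; 37/83 + 46/83 = 1. Resulting codeword lengths (in the order the probabilities were given): (2, 2, 2, 2). L_avg = sum(p_i * l_i) = 17/83*2 + 21/83*2 + 20/83*2 + 25/83*2 = 2

2.0 bits


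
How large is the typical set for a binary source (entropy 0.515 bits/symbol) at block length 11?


log2|A_typical| = nH = 11 * 0.515 = 5.665, so |A_typical| ~ 2^5.665 = 5.074e+01

5.074e+01


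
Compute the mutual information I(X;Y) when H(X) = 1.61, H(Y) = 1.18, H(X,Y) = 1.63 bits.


I(X;Y) = H(X) + H(Y) - H(X,Y) = 1.61 + 1.18 - 1.63 = 1.16

1.16 bits


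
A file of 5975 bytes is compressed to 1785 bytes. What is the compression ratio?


Ratio = original / compressed = 5975 / 1785 = 3.3473

3.3473


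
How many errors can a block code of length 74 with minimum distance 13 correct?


Correction capability = floor((d-1)/2) = floor((13-1)/2) = 6

6 errors


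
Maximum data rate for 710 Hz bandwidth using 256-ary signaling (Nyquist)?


Rate = 2 * B * log2(M) = 2 * 710 * 8.0 = 11360.0

11360.0 bps


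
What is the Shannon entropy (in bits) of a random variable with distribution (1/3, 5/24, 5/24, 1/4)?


H = -sum(p_i * log2(p_i)). Terms: -(1/3)*log2(1/3) = 0.528321; -(5/24)*log2(5/24) = 0.471466; -(5/24)*log2(5/24) = 0.471466; -(1/4)*log2(1/4) = 0.500000. H = 0.528321 + 0.471466 + 0.471466 + 0.500000 = 1.9713

1.9713 bits


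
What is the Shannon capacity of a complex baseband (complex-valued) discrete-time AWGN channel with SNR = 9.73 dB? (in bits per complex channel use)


SNR_linear = 10^(9.73/10) = 9.3972; C = log2(1 + SNR_linear) = log2(1 + 9.3972) = 3.3781

3.3781 bits/channel use


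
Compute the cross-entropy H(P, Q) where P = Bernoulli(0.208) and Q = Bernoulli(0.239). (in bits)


H(P,Q) = -p*log2(q) - (1-p)*log2(1-q). -0.208*log2(0.239) = 0.429503; -0.792*log2(0.761) = 0.312073. H(P,Q) = 0.429503 + 0.312073 = 0.7416

0.7416 bits


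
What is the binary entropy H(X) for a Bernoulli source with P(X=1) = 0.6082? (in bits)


H = -p*log2(p) - (1-p)*log2(1-p). -0.6082*log2(0.6082) = 0.436312; -0.3918*log2(0.3918) = 0.529639. H = 0.436312 + 0.529639 = 0.966

0.966 bits


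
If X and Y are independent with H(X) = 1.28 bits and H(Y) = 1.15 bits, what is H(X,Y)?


For independent variables, H(X,Y) = H(X) + H(Y) = 1.28 + 1.15 = 2.43

2.43 bits


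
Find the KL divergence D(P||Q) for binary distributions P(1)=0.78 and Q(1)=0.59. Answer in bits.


KL = p*log2(p/q) + (1-p)*log2((1-p)/(1-q)) = 0.78*log2(0.78/0.59) + 0.22*log2(0.22/0.41) = 0.1166

0.1166 bits


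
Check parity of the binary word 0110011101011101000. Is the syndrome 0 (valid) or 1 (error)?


Syndrome = XOR of all bits = 0 XOR 1 XOR 1 XOR 0 XOR 0 XOR 1 XOR 1 XOR 1 XOR 0 XOR 1 XOR 0 XOR 1 XOR 1 XOR 1 XOR 0 XOR 1 XOR 0 XOR 0 XOR 0 = 0

0


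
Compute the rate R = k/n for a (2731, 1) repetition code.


Rate = k/n = 1/2731

1/2731


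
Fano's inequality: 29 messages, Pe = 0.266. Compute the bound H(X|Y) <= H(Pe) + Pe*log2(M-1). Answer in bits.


H(Pe) = -Pe*log2(Pe) - (1-Pe)*log2(1-Pe) = -0.266*log2(0.266) - 0.734*log2(0.734) = 0.508193 + 0.327473 = 0.8357. Pe*log2(M-1) = 0.266*log2(28) = 1.278756. Bound = H(Pe) + Pe*log2(M-1) = 0.508193 + 0.327473 + 1.278756 = 2.1144

2.1144 bits


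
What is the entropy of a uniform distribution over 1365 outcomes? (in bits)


H = log2(n) = log2(1365) = 10.4147

10.4147 bits


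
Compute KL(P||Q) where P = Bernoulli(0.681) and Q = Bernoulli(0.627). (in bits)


KL = p*log2(p/q) + (1-p)*log2((1-p)/(1-q)) = 0.681*log2(0.681/0.627) + 0.319*log2(0.319/0.373) = 0.0092

0.0092 bits


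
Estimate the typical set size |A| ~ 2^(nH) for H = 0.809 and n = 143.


log2|A_typical| = nH = 143 * 0.809 = 115.687, so |A_typical| ~ 2^115.687 = 6.687e+34

6.687e+34


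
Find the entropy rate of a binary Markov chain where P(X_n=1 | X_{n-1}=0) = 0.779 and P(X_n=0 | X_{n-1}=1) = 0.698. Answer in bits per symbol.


Stationary distribution: pi_0 = p10/(p01+p10) = 0.4726, pi_1 = 0.5274. Entropy rate H' = pi_0*H(p01) + pi_1*H(p10) = 0.4726*0.762 + 0.5274*0.8837 = 0.8262

0.8262 bits/symbol


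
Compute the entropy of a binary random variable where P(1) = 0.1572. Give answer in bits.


H = -p*log2(p) - (1-p)*log2(1-p). -0.1572*log2(0.1572) = 0.419618; -0.8428*log2(0.8428) = 0.207951. H = 0.419618 + 0.207951 = 0.6276

0.6276 bits


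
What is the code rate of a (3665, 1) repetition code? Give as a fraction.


Rate = k/n = 1/3665

1/3665


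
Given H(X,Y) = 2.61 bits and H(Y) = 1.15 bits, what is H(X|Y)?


H(X|Y) = H(X,Y) - H(Y) = 2.61 - 1.15 = 1.46

1.46 bits


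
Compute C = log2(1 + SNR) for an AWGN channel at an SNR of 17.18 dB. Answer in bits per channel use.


SNR_linear = 10^(17.18/10) = 52.2396; C = log2(1 + SNR_linear) = log2(1 + 52.2396) = 5.7344

5.7344 bits/channel use


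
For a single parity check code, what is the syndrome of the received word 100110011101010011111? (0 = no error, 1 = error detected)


Syndrome = XOR of all bits = 1 XOR 0 XOR 0 XOR 1 XOR 1 XOR 0 XOR 0 XOR 1 XOR 1 XOR 1 XOR 0 XOR 1 XOR 0 XOR 1 XOR 0 XOR 0 XOR 1 XOR 1 XOR 1 XOR 1 XOR 1 = 1

1


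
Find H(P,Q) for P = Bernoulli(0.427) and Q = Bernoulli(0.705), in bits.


H(P,Q) = -p*log2(q) - (1-p)*log2(1-q). -0.427*log2(0.705) = 0.215338; -0.573*log2(0.295) = 1.009175. H(P,Q) = 0.215338 + 1.009175 = 1.2245

1.2245 bits


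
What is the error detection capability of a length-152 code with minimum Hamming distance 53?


Detection capability = d_min - 1 = 53 - 1 = 52

52 errors


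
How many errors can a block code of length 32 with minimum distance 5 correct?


Correction capability = floor((d-1)/2) = floor((5-1)/2) = 2

2 errors


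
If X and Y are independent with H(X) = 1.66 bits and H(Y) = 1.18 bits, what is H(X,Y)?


For independent variables, H(X,Y) = H(X) + H(Y) = 1.66 + 1.18 = 2.84

2.84 bits


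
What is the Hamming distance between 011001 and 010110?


Count differing positions: . . ^ ^ ^ ^ = 4 differences

4


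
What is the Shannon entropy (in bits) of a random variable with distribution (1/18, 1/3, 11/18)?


H = -sum(p_i * log2(p_i)). Terms: -(1/18)*log2(1/18) = 0.231663; -(1/3)*log2(1/3) = 0.528321; -(11/18)*log2(11/18) = 0.434190. H = 0.231663 + 0.528321 + 0.434190 = 1.1942

1.1942 bits


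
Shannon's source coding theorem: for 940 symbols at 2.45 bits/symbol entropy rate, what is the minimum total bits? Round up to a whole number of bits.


Minimum bits >= n * H = 940 * 2.45 = 2303.0, rounded up to a whole number of bits = 2303

2303 bits


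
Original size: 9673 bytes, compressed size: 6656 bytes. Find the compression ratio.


Ratio = original / compressed = 9673 / 6656 = 1.4533

1.4533


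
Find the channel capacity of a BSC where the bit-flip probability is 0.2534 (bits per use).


H(p) = -p*log2(p) - (1-p)*log2(1-p) = -0.2534*log2(0.2534) - 0.7466*log2(0.7466) = 0.501862 + 0.314761 = 0.8166. C = 1 - H(p) = 1 - 0.8166 = 0.1834

0.1834 bits


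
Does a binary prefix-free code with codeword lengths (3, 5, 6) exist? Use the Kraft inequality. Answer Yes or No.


Kraft sum = sum(2^(-l_i)) = 0.1719, need <= 1. Result: satisfied (a binary prefix-free code with these lengths exists)

Yes


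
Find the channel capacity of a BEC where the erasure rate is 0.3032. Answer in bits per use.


C = 1 - epsilon = 1 - 0.3032 = 0.6968

0.6968 bits


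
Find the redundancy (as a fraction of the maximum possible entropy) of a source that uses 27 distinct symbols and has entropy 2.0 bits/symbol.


H_max = log2(K) = log2(27) = 4.7549 bits/symbol. Redundancy = 1 - H/H_max = 1 - 2.0/4.7549 = 1 - 0.4206 = 0.5794

0.5794


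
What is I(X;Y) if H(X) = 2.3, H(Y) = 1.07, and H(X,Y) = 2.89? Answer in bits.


I(X;Y) = H(X) + H(Y) - H(X,Y) = 2.3 + 1.07 - 2.89 = 0.48

0.48 bits


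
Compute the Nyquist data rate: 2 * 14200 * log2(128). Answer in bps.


Rate = 2 * B * log2(M) = 2 * 14200 * 7.0 = 198800.0

198800.0 bps


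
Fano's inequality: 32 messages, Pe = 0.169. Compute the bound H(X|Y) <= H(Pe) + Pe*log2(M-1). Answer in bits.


H(Pe) = -Pe*log2(Pe) - (1-Pe)*log2(1-Pe) = -0.169*log2(0.169) - 0.831*log2(0.831) = 0.433469 + 0.221943 = 0.6554. Pe*log2(M-1) = 0.169*log2(31) = 0.837259. Bound = H(Pe) + Pe*log2(M-1) = 0.433469 + 0.221943 + 0.837259 = 1.4927

1.4927 bits


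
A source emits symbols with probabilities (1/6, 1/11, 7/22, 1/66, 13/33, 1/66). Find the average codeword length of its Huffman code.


Huffman construction (repeatedly merge the two least-probable nodes; each merge adds 1 bit to every symbol beneath it): 1/66 + 1/66 = 1/33; 1/33 + 1/11 = 4/33; 4/33 + 1/6 = 19/66; 19/66 + 7/22 = 20/33; 13/33 + 20/33 = 1. Resulting codeword lengths (in the order the probabilities were given): (3, 4, 2, 5, 1, 5). L_avg = sum(p_i * l_i) = 1/6*3 + 1/11*4 + 7/22*2 + 1/66*5 + 13/33*1 + 1/66*5 = 45/22 = 2.0455

2.0455 bits


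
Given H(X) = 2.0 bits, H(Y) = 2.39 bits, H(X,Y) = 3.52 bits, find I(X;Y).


I(X;Y) = H(X) + H(Y) - H(X,Y) = 2.0 + 2.39 - 3.52 = 0.87

0.87 bits


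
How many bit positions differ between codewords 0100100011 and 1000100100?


Count differing positions: ^ ^ . . . . . ^ ^ ^ = 5 differences

5


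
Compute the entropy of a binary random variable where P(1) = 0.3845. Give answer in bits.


H = -p*log2(p) - (1-p)*log2(1-p). -0.3845*log2(0.3845) = 0.530204; -0.6155*log2(0.6155) = 0.430954. H = 0.530204 + 0.430954 = 0.9612

0.9612 bits


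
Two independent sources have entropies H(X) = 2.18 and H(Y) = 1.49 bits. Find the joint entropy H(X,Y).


For independent variables, H(X,Y) = H(X) + H(Y) = 2.18 + 1.49 = 3.67

3.67 bits


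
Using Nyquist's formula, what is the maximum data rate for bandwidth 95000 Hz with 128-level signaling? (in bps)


Rate = 2 * B * log2(M) = 2 * 95000 * 7.0 = 1330000.0

1330000.0 bps


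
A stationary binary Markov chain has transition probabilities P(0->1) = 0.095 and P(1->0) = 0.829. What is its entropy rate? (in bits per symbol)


Stationary distribution: pi_0 = p10/(p01+p10) = 0.8972, pi_1 = 0.1028. Entropy rate H' = pi_0*H(p01) + pi_1*H(p10) = 0.8972*0.4529 + 0.1028*0.66 = 0.4742

0.4742 bits/symbol


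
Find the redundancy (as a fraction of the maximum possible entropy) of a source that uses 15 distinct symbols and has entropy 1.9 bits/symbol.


H_max = log2(K) = log2(15) = 3.9069 bits/symbol. Redundancy = 1 - H/H_max = 1 - 1.9/3.9069 = 1 - 0.4863 = 0.5137

0.5137


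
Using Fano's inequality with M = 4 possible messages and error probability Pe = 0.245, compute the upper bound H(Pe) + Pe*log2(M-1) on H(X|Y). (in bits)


H(Pe) = -Pe*log2(Pe) - (1-Pe)*log2(1-Pe) = -0.245*log2(0.245) - 0.755*log2(0.755) = 0.497141 + 0.306116 = 0.8033. Pe*log2(M-1) = 0.245*log2(3) = 0.388316. Bound = H(Pe) + Pe*log2(M-1) = 0.497141 + 0.306116 + 0.388316 = 1.1916

1.1916 bits


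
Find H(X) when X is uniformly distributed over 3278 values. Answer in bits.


H = log2(n) = log2(3278) = 11.6786

11.6786 bits


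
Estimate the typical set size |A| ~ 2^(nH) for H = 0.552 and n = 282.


log2|A_typical| = nH = 282 * 0.552 = 155.664, so |A_typical| ~ 2^155.664 = 7.237e+46

7.237e+46


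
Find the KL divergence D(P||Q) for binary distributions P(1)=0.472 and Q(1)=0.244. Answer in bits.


KL = p*log2(p/q) + (1-p)*log2((1-p)/(1-q)) = 0.472*log2(0.472/0.244) + 0.528*log2(0.528/0.756) = 0.1759

0.1759 bits


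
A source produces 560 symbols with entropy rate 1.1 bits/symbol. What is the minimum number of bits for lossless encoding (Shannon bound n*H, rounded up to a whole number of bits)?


Minimum bits >= n * H = 560 * 1.1 = 616.0, rounded up to a whole number of bits = 616

616 bits


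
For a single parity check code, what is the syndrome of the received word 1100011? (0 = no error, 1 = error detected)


Syndrome = XOR of all bits = 1 XOR 1 XOR 0 XOR 0 XOR 0 XOR 1 XOR 1 = 0

0


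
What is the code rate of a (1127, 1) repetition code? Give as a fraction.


Rate = k/n = 1/1127

1/1127


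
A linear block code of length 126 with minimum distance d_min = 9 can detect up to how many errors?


Detection capability = d_min - 1 = 9 - 1 = 8

8 errors


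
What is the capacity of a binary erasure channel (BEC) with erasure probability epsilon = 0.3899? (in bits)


C = 1 - epsilon = 1 - 0.3899 = 0.6101

0.6101 bits


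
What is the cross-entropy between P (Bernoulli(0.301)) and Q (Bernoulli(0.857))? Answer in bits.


H(P,Q) = -p*log2(q) - (1-p)*log2(1-q). -0.301*log2(0.857) = 0.067013; -0.699*log2(0.143) = 1.961333. H(P,Q) = 0.067013 + 1.961333 = 2.0283

2.0283 bits


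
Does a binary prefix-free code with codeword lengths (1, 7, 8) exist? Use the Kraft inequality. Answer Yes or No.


Kraft sum = sum(2^(-l_i)) = 0.5117, need <= 1. Result: satisfied (a binary prefix-free code with these lengths exists)

Yes


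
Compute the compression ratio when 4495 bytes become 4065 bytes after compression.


Ratio = original / compressed = 4495 / 4065 = 1.1058

1.1058


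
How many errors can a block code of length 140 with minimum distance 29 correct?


Correction capability = floor((d-1)/2) = floor((29-1)/2) = 14

14 errors


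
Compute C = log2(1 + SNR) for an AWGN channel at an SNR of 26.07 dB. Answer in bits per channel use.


SNR_linear = 10^(26.07/10) = 404.5759; C = log2(1 + SNR_linear) = log2(1 + 404.5759) = 8.6638

8.6638 bits/channel use


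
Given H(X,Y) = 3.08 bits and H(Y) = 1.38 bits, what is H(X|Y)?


H(X|Y) = H(X,Y) - H(Y) = 3.08 - 1.38 = 1.7

1.7 bits


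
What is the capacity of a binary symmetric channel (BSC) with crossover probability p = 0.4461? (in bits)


H(p) = -p*log2(p) - (1-p)*log2(1-p) = -0.4461*log2(0.4461) - 0.5539*log2(0.5539) = 0.519511 + 0.472090 = 0.9916. C = 1 - H(p) = 1 - 0.9916 = 0.0084

0.0084 bits


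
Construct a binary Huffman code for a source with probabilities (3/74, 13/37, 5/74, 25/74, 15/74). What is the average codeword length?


Huffman construction (repeatedly merge the two least-probable nodes; each merge adds 1 bit to every symbol beneath it): 3/74 + 5/74 = 4/37; 4/37 + 15/74 = 23/74; 23/74 + 25/74 = 24/37; 13/37 + 24/37 = 1. Resulting codeword lengths (in the order the probabilities were given): (4, 1, 4, 2, 3). L_avg = sum(p_i * l_i) = 3/74*4 + 13/37*1 + 5/74*4 + 25/74*2 + 15/74*3 = 153/74 = 2.0676

2.0676 bits


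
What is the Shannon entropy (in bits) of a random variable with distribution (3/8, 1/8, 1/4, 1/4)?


H = -sum(p_i * log2(p_i)). Terms: -(3/8)*log2(3/8) = 0.530639; -(1/8)*log2(1/8) = 0.375000; -(1/4)*log2(1/4) = 0.500000; -(1/4)*log2(1/4) = 0.500000. H = 0.530639 + 0.375000 + 0.500000 + 0.500000 = 1.9056

1.9056 bits


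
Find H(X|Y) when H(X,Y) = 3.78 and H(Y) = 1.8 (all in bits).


H(X|Y) = H(X,Y) - H(Y) = 3.78 - 1.8 = 1.98

1.98 bits


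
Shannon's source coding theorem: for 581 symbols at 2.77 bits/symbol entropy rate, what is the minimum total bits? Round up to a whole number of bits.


Minimum bits >= n * H = 581 * 2.77 = 1609.37, rounded up to a whole number of bits = 1610

1610 bits


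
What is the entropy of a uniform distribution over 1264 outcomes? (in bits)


H = log2(n) = log2(1264) = 10.3038

10.3038 bits


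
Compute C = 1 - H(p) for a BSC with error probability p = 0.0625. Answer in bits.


H(p) = -p*log2(p) - (1-p)*log2(1-p) = -0.0625*log2(0.0625) - 0.9375*log2(0.9375) = 0.250000 + 0.087290 = 0.3373. C = 1 - H(p) = 1 - 0.3373 = 0.6627

0.6627 bits


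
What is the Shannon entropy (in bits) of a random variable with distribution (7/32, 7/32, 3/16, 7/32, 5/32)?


H = -sum(p_i * log2(p_i)). Terms: -(7/32)*log2(7/32) = 0.479641; -(7/32)*log2(7/32) = 0.479641; -(3/16)*log2(3/16) = 0.452820; -(7/32)*log2(7/32) = 0.479641; -(5/32)*log2(5/32) = 0.418449. H = 0.479641 + 0.479641 + 0.452820 + 0.479641 + 0.418449 = 2.3102

2.3102 bits


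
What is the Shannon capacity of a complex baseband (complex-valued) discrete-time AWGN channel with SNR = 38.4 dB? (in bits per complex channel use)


SNR_linear = 10^(38.4/10) = 6918.3097; C = log2(1 + SNR_linear) = log2(1 + 6918.3097) = 12.7564

12.7564 bits/channel use


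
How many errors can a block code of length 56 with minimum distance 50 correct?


Correction capability = floor((d-1)/2) = floor((50-1)/2) = 24

24 errors


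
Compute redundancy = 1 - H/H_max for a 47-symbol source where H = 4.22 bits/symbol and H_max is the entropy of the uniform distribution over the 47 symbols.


H_max = log2(K) = log2(47) = 5.5546 bits/symbol. Redundancy = 1 - H/H_max = 1 - 4.22/5.5546 = 1 - 0.7597 = 0.2403

0.2403


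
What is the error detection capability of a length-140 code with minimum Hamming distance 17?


Detection capability = d_min - 1 = 17 - 1 = 16

16 errors


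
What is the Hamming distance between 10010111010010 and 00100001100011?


Count differing positions: ^ . ^ ^ . ^ ^ . ^ ^ . . . ^ = 8 differences

8


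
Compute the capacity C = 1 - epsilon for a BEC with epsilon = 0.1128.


C = 1 - epsilon = 1 - 0.1128 = 0.8872

0.8872 bits


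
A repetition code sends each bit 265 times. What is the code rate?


Rate = k/n = 1/265

1/265


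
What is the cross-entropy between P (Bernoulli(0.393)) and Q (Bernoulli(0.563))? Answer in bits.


H(P,Q) = -p*log2(q) - (1-p)*log2(1-q). -0.393*log2(0.563) = 0.325716; -0.607*log2(0.437) = 0.724937. H(P,Q) = 0.325716 + 0.724937 = 1.0507

1.0507 bits


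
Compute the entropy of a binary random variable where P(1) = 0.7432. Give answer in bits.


H = -p*log2(p) - (1-p)*log2(1-p). -0.7432*log2(0.7432) = 0.318222; -0.2568*log2(0.2568) = 0.503657. H = 0.318222 + 0.503657 = 0.8219

0.8219 bits


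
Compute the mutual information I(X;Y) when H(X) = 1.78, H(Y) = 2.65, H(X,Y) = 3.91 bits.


I(X;Y) = H(X) + H(Y) - H(X,Y) = 1.78 + 2.65 - 3.91 = 0.52

0.52 bits


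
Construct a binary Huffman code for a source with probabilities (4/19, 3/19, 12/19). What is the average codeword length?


Huffman construction (repeatedly merge the two least-probable nodes; each merge adds 1 bit to every symbol beneath it): 3/19 + 4/19 = 7/19; 7/19 + 12/19 = 1. Resulting codeword lengths (in the order the probabilities were given): (2, 2, 1). L_avg = sum(p_i * l_i) = 4/19*2 + 3/19*2 + 12/19*1 = 26/19 = 1.3684

1.3684 bits


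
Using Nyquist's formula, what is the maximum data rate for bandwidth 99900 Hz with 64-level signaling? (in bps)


Rate = 2 * B * log2(M) = 2 * 99900 * 6.0 = 1198800.0

1198800.0 bps


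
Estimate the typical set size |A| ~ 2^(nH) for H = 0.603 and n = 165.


log2|A_typical| = nH = 165 * 0.603 = 99.495, so |A_typical| ~ 2^99.495 = 8.933e+29

8.933e+29


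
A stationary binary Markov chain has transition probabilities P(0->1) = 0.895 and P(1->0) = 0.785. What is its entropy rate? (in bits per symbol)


Stationary distribution: pi_0 = p10/(p01+p10) = 0.4673, pi_1 = 0.5327. Entropy rate H' = pi_0*H(p01) + pi_1*H(p10) = 0.4673*0.4846 + 0.5327*0.7509 = 0.6265

0.6265 bits/symbol


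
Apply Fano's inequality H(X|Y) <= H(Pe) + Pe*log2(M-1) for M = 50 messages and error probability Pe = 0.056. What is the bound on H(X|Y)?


H(Pe) = -Pe*log2(Pe) - (1-Pe)*log2(1-Pe) = -0.056*log2(0.056) - 0.944*log2(0.944) = 0.232872 + 0.078485 = 0.3114. Pe*log2(M-1) = 0.056*log2(49) = 0.314424. Bound = H(Pe) + Pe*log2(M-1) = 0.232872 + 0.078485 + 0.314424 = 0.6258

0.6258 bits
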